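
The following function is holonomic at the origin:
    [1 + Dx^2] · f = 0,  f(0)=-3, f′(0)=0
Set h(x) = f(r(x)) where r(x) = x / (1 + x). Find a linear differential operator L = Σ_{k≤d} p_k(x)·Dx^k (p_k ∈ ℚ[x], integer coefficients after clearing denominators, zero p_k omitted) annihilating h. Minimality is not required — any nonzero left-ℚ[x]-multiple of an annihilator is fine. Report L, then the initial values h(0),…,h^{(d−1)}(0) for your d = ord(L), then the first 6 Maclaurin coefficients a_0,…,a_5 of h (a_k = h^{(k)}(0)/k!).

f: a_k = -3, 0, 3/2, 0, -1/8, 0, …
Substitute x→r, Dx→(1/r')Dx; clear ⇒ L₀.
L = 1 + (2 + 6·x + 6·x^2 + 2·x^3)·Dx + (1 + 4·x + 6·x^2 + 4·x^3 + x^4)·Dx^2  (order 2).
h: a_k = -3, 0, 3/2, -3, 35/8, -11/2, …
ICs: h(0) = -3, h′(0) = 0.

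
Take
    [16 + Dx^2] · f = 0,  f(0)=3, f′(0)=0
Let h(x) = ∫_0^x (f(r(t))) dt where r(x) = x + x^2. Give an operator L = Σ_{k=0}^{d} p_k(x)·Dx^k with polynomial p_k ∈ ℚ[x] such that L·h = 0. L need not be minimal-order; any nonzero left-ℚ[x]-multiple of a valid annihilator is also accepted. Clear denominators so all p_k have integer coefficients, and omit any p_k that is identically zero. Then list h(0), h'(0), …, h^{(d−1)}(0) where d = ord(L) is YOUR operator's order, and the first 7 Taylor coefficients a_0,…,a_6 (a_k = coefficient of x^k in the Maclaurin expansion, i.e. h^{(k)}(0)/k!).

f: a_k = 3, 0, -24, 0, 32, 0, -256/15, …
f∘r: x↦r, Dx↦Dx/r' in L_f ⇒ L₀.
h=∫₀ˣh₀: take L = L₀·Dx.
L = (16 + 96·x + 192·x^2 + 128·x^3)·Dx - 2·Dx^2 + (1 + 2·x)·Dx^3  (order 3).
h: a_k = 0, 3, 0, -8, -12, 8/5, 64/3, …
ICs: h(0) = 0, h′(0) = 3, h′′(0) = 0.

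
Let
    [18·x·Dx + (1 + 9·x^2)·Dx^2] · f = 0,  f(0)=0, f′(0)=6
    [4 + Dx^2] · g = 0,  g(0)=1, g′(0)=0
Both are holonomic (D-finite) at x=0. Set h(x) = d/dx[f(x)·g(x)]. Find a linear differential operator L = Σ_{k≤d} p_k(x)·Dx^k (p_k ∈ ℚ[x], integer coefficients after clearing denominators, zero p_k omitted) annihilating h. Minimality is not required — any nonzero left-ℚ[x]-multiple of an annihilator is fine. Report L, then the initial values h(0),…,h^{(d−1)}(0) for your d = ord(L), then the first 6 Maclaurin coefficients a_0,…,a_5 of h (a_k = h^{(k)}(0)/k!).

L = (52480 + 1115424·x^2 + 18751824·x^4 + 15209856·x^6 + 3464208·x^8 - 11337408·x^10 + 34012224·x^12) + (31032·x + 1320624·x^3 + 10701720·x^5 + 13646880·x^7 + 18895680·x^9 + 34012224·x^11)·Dx + (13640 + 300780·x^2 + 4978584·x^4 + 5269212·x^6 + 3621672·x^8 + 2834352·x^10 + 17006112·x^12)·Dx^2 + (7758·x + 330156·x^3 + 2675430·x^5 + 3411720·x^7 + 4723920·x^9 + 8503056·x^11)·Dx^3 + (130 + 5481·x^2 + 72657·x^4 + 366687·x^6 + 688905·x^8 + 1417176·x^10 + 2125764·x^12)·Dx^4  (order 4).
h: a_k = 6, 0, -90, 0, 686, 0, …
ICs: h(0) = 6, h′(0) = 0, h′′(0) = -180, h′′′(0) = 0.

f: a_k = 0, 6, 0, -18, 0, 486/5, …
g: a_k = 1, 0, -2, 0, 2/3, 0, …
L₀ := L_f ⊗_s L_g (sym. prod.), ord ≤ 4.
Derive L from L₀ (diff closure).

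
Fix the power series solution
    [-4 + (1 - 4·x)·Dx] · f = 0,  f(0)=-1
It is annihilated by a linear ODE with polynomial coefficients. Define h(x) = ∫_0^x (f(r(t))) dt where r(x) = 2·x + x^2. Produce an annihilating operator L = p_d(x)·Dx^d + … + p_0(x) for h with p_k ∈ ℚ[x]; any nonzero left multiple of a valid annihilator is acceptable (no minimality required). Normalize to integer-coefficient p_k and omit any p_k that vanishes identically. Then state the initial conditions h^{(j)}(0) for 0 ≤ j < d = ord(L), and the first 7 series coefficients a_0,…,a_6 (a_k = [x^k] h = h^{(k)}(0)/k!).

f: a_k = -1, -4, -16, -64, -256, -1024, -4096, …
h₀=f(r): pull back L_f along r ⇒ L₀.
∫: right-multiply L₀ by Dx.
L = (8 + 8·x)·Dx + (-1 + 8·x + 4·x^2)·Dx^2  (order 2).
h: a_k = 0, -1, -4, -68/3, -144, -976, -20672/3, …
ICs: h(0) = 0, h′(0) = -1.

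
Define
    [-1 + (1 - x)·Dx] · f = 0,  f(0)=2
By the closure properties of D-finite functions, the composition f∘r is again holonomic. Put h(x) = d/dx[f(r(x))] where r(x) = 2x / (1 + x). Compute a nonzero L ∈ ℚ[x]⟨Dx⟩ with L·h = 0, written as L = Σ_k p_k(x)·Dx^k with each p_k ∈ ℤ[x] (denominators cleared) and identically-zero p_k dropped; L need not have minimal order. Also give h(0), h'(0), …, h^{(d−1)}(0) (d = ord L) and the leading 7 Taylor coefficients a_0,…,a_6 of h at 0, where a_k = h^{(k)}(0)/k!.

f: a_k = 2, 2, 2, 2, 2, 2, 2, …
f∘r: x↦r, Dx↦Dx/r' in L_f ⇒ L₀.
Differentiate: ansatz ord ≤ ord L₀ ⇒ L.
L = 2 + (-1 + x)·Dx  (order 1).
h: a_k = 4, 8, 12, 16, 20, 24, 28, …
ICs: h(0) = 4.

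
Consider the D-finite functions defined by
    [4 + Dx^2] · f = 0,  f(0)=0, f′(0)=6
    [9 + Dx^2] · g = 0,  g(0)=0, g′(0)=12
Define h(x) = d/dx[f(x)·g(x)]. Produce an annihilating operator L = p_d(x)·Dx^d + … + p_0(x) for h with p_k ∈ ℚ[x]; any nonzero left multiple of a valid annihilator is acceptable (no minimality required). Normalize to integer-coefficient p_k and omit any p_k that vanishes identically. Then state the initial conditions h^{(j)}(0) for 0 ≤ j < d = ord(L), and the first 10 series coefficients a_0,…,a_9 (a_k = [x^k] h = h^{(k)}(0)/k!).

f: a_k = 0, 6, 0, -4, 0, 4/5, 0, -8/105, 0, 4/945, …
g: a_k = 0, 12, 0, -18, 0, 81/10, 0, -243/140, 0, 243/1120, …
f·g: L₀ = L_f ⊗_s L_g, ord ≤ 2·2.
h=h₀': d/dx-closure on L₀ ⇒ L.
L = 25 + 26·Dx^2 + Dx^4  (order 4).
h: a_k = 0, 144, 0, -624, 0, 3906/5, 0, -16276/35, 0, 406901/2520, …
ICs: h(0) = 0, h′(0) = 144, h′′(0) = 0, h′′′(0) = -3744.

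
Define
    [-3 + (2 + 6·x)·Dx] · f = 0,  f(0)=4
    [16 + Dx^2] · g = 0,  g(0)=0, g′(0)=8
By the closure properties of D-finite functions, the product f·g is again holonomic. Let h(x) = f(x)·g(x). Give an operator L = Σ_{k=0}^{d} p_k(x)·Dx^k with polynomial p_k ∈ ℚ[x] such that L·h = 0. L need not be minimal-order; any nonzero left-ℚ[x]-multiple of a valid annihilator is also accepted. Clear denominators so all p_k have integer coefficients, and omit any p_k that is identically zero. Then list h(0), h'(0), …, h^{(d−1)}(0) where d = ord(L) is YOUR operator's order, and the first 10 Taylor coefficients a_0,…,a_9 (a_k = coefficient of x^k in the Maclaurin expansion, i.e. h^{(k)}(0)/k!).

L = (91 + 384·x + 576·x^2) + (-12 - 36·x)·Dx + (4 + 24·x + 36·x^2)·Dx^2  (order 2).
h: a_k = 0, 32, 48, -364/3, -74, 3781/60, 6841/40, -3137023/10080, 855943/1344, -4801378103/2903040, …
ICs: h(0) = 0, h′(0) = 32.

f: a_k = 4, 6, -9/2, 27/4, -405/32, 1701/64, -15309/256, 72171/512, -2814669/8192, 14073345/16384, …
g: a_k = 0, 8, 0, -64/3, 0, 256/15, 0, -2048/315, 0, 4096/2835, …
L₀ := L_f ⊗_s L_g (sym. prod.), ord ≤ 2.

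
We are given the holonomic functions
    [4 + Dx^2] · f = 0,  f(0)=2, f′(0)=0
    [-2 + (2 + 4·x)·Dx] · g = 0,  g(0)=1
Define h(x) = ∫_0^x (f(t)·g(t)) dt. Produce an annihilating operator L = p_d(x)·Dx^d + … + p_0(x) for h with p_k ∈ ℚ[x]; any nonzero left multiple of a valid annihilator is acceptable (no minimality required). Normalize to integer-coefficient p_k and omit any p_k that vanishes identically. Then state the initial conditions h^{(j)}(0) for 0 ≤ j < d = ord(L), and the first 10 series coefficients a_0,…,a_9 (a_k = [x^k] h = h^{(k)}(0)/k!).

f: a_k = 2, 0, -4, 0, 4/3, 0, -8/45, 0, 4/315, 0, …
g: a_k = 1, 1, -1/2, 1/2, -5/8, 7/8, -21/16, 33/16, -429/128, 715/128, …
Product ⇒ symmetric product L₀, ord ≤ 2.
Integrate: L := L₀·Dx.
L = (7 + 16·x + 16·x^2)·Dx + (-2 - 4·x)·Dx^2 + (1 + 4·x + 4·x^2)·Dx^3  (order 3).
h: a_k = 0, 2, 1, -5/3, -3/4, 5/12, 13/72, -349/2520, 401/2880, -44047/181440, …
ICs: h(0) = 0, h′(0) = 2, h′′(0) = 2.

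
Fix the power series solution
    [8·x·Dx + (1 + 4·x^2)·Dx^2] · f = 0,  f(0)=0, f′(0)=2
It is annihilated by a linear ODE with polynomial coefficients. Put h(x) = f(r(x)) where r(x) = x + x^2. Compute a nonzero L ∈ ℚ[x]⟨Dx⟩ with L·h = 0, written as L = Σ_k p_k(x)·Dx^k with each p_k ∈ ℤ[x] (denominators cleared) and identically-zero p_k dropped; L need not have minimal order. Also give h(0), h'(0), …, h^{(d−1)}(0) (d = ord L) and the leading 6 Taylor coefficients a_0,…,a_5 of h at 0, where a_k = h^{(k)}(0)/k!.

f: a_k = 0, 2, 0, -8/3, 0, 32/5, …
f∘r: x↦r, Dx↦Dx/r' in L_f ⇒ L₀.
L = (-2 + 8·x + 32·x^2 + 48·x^3 + 24·x^4)·Dx + (1 + 2·x + 4·x^2 + 16·x^3 + 20·x^4 + 8·x^5)·Dx^2  (order 2).
h: a_k = 0, 2, 2, -8/3, -8, -8/5, …
ICs: h(0) = 0, h′(0) = 2.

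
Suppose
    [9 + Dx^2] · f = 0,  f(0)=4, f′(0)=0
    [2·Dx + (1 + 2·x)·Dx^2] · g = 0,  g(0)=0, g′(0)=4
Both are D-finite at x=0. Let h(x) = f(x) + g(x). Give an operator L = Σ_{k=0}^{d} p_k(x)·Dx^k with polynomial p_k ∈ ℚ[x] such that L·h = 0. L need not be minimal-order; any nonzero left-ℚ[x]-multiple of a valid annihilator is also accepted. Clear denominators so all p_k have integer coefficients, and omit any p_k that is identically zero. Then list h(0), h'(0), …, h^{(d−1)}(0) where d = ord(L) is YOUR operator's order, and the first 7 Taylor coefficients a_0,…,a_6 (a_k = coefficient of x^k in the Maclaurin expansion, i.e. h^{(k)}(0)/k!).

f: a_k = 4, 0, -18, 0, 27/2, 0, -81/20, …
g: a_k = 0, 4, -4, 16/3, -8, 64/5, -64/3, …
Sum ⇒ L₀ = lclm(L_f,L_g) in ℚ(x)⟨Dx⟩.
L = (594 + 648·x + 648·x^2)·Dx + (153 + 630·x + 972·x^2 + 648·x^3)·Dx^2 + (66 + 72·x + 72·x^2)·Dx^3 + (17 + 70·x + 108·x^2 + 72·x^3)·Dx^4  (order 4).
h: a_k = 4, 4, -22, 16/3, 11/2, 64/5, -1523/60, …
ICs: h(0) = 4, h′(0) = 4, h′′(0) = -44, h′′′(0) = 32.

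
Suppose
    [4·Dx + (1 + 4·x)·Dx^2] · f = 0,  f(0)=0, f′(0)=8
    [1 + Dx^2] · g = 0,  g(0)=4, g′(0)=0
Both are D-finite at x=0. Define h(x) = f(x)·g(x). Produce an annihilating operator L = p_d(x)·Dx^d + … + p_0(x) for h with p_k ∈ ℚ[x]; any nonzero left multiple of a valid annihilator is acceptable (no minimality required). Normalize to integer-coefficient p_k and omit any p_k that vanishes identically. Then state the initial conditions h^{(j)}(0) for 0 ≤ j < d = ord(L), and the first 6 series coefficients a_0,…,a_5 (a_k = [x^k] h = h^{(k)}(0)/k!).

f: a_k = 0, 8, -16, 128/3, -128, 2048/5, …
g: a_k = 4, 0, -2, 0, 1/6, 0, …
Product ⇒ symmetric product L₀, ord ≤ 4.
L = (-147 - 144·x - 224·x^2 + 256·x^3 + 256·x^4) + (-56 - 160·x + 384·x^2 + 512·x^3)·Dx + (-150 - 160·x - 192·x^2 + 512·x^3 + 512·x^4)·Dx^2 + (-56 - 160·x + 384·x^2 + 512·x^3)·Dx^3 + (-3 - 16·x + 32·x^2 + 256·x^3 + 256·x^4)·Dx^4  (order 4).
h: a_k = 0, 32, -64, 464/3, -480, 7772/5, …
ICs: h(0) = 0, h′(0) = 32, h′′(0) = -128, h′′′(0) = 928.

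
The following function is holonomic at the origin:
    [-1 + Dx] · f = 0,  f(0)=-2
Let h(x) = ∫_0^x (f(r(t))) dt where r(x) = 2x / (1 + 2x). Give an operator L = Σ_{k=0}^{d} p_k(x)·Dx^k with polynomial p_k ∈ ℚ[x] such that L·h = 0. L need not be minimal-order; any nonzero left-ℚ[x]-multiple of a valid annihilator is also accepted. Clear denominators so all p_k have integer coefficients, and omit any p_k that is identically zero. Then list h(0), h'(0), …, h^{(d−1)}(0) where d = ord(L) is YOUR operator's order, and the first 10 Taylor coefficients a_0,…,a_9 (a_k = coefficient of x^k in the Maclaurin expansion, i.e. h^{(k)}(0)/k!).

f: a_k = -2, -2, -1, -1/3, -1/12, -1/60, -1/360, -1/2520, -1/20160, -1/181440, …
h₀=f(r): pull back L_f along r ⇒ L₀.
h=∫h₀ ⇒ L = L₀·Dx.
L = -2·Dx + (1 + 4·x + 4·x^2)·Dx^2  (order 2).
h: a_k = 0, -2, -2, 4/3, -2/3, -4/15, 76/45, -1208/315, 2182/315, -31364/2835, …
ICs: h(0) = 0, h′(0) = -2.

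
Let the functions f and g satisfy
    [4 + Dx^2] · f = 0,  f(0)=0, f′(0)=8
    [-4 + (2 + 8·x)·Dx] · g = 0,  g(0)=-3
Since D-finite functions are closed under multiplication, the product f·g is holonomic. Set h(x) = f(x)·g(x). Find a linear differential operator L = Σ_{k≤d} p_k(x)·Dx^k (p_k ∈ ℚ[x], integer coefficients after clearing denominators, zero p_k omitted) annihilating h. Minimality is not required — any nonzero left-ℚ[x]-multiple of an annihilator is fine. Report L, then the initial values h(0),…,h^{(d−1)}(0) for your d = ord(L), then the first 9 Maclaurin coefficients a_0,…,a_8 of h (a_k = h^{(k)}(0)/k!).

f: a_k = 0, 8, 0, -16/3, 0, 16/15, 0, -32/315, 0, …
g: a_k = -3, -6, 6, -12, 30, -84, 252, -792, 2574, …
Sym-product of L_f,L_g gives L₀ (≤ ord 2).
L = (16 + 32·x + 64·x^2) + (-4 - 16·x)·Dx + (1 + 8·x + 16·x^2)·Dx^2  (order 2).
h: a_k = 0, -24, -48, 64, -64, 1024/5, -3072/5, 195584/105, -123904/21, …
ICs: h(0) = 0, h′(0) = -24.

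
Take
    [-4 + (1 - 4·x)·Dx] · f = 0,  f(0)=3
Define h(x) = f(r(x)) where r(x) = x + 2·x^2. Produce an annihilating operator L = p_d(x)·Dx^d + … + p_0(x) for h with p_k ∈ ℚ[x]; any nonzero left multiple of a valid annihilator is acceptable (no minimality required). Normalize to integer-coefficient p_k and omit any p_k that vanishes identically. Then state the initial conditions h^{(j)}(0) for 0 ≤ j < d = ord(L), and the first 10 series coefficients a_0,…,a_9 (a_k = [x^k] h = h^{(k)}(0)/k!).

L = (4 + 16·x) + (-1 + 4·x + 8·x^2)·Dx  (order 1).
h: a_k = 3, 12, 72, 384, 2112, 11520, 62976, 344064, 1880064, 10272768, …
ICs: h(0) = 3.

f: a_k = 3, 12, 48, 192, 768, 3072, 12288, 49152, 196608, 786432, …
L₀ from L_f via x↦r, Dx↦r'^{-1}Dx.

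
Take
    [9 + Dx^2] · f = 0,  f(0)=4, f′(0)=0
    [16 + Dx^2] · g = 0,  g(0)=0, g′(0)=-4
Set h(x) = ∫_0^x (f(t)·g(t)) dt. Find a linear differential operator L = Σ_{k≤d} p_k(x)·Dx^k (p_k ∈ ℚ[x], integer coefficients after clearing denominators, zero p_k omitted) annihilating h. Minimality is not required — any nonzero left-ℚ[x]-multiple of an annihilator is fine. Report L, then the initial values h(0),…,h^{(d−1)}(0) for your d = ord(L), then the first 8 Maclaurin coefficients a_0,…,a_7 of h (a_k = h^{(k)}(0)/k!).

f: a_k = 4, 0, -18, 0, 27/2, 0, -81/20, 0, …
g: a_k = 0, -4, 0, 32/3, 0, -128/15, 0, 1024/315, …
f·g: L₀ = L_f ⊗_s L_g, ord ≤ 2·2.
∫: right-multiply L₀ by Dx.
L = 49·Dx + 50·Dx^3 + Dx^5  (order 5).
h: a_k = 0, 0, -8, 0, 86/3, 0, -2101/45, 0, …
ICs: h(0) = 0, h′(0) = 0, h′′(0) = -16, h′′′(0) = 0, h′′′′(0) = 688.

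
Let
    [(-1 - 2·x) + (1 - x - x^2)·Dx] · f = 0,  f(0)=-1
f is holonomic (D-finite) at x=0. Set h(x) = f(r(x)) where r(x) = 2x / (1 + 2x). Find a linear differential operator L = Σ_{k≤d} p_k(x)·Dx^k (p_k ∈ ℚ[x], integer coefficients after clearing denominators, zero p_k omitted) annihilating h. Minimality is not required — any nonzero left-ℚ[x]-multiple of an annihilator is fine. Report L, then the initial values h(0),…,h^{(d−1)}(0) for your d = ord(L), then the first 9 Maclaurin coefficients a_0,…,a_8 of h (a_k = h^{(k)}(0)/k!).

L = (2 + 12·x) + (-1 - 4·x + 8·x^3)·Dx  (order 1).
h: a_k = -1, -2, -4, 0, -16, 32, -128, 384, -1280, …
ICs: h(0) = -1.

f: a_k = -1, -1, -2, -3, -5, -8, -13, -21, -34, …
f∘r: x↦r, Dx↦Dx/r' in L_f ⇒ L₀.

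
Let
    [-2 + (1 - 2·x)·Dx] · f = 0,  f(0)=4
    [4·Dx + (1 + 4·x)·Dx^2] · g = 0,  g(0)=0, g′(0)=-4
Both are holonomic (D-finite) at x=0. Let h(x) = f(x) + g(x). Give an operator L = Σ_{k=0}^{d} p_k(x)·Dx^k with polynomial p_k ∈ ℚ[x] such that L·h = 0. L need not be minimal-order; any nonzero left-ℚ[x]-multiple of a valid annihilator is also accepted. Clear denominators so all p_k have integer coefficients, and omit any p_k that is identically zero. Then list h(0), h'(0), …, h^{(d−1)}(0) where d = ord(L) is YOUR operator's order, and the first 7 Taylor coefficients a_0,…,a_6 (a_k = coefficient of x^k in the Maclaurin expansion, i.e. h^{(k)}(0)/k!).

f: a_k = 4, 8, 16, 32, 64, 128, 256, …
g: a_k = 0, -4, 8, -64/3, 64, -1024/5, 2048/3, …
f+g: L₀ = lclm(L_f,L_g), ord ≤ 1+2.
L = (28 + 16·x)·Dx + (-1 + 40·x + 32·x^2)·Dx^2 + (-1 - 3·x + 6·x^2 + 8·x^3)·Dx^3  (order 3).
h: a_k = 4, 4, 24, 32/3, 128, -384/5, 2816/3, …
ICs: h(0) = 4, h′(0) = 4, h′′(0) = 48.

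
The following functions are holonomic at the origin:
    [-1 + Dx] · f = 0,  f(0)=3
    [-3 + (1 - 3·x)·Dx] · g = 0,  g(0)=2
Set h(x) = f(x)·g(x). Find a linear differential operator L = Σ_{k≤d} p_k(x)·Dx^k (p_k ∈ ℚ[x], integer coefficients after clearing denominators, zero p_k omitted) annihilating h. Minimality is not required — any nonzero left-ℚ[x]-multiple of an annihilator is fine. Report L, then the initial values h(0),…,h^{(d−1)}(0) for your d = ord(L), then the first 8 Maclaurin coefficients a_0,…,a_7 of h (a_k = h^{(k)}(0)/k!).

f: a_k = 3, 3, 3/2, 1/2, 1/8, 1/40, 1/240, 1/1680, …
g: a_k = 2, 6, 18, 54, 162, 486, 1458, 4374, …
Sym-product of L_f,L_g gives L₀ (≤ ord 1).
L = (4 - 3·x) + (-1 + 3·x)·Dx  (order 1).
h: a_k = 6, 24, 75, 226, 2713/4, 10174/5, 732529/120, 1538311/84, …
ICs: h(0) = 6.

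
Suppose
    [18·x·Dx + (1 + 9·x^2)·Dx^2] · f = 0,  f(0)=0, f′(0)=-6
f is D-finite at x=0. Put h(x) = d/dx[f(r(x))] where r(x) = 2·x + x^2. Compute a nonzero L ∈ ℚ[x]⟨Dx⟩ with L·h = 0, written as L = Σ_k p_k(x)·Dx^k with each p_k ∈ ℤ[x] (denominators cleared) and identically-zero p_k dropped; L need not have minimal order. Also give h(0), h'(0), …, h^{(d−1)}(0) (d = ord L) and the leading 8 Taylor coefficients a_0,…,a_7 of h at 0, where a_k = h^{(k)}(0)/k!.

L = (-1 + 72·x + 144·x^2 + 108·x^3 + 27·x^4) + (1 + x + 36·x^2 + 72·x^3 + 45·x^4 + 9·x^5)·Dx  (order 1).
h: a_k = -12, -12, 432, 864, -15012, -46548, 505440, 2208384, …
ICs: h(0) = -12.

f: a_k = 0, -6, 0, 18, 0, -486/5, 0, 4374/7, …
h₀=f(r): pull back L_f along r ⇒ L₀.
Derive L from L₀ (diff closure).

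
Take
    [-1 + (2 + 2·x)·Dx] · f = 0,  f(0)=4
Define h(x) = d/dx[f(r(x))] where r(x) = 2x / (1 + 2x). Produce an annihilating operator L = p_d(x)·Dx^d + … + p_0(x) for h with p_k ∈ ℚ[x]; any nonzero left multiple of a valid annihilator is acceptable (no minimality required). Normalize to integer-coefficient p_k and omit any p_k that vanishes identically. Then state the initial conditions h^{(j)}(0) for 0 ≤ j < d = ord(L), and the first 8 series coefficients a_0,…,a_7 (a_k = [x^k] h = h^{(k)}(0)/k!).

f: a_k = 4, 2, -1/2, 1/4, -5/32, 7/64, -21/256, 33/512, …
Change of var in L_f (x↦r) gives L₀.
h=h₀': d/dx-closure on L₀ ⇒ L.
L = (-5 - 16·x) + (-1 - 6·x - 8·x^2)·Dx  (order 1).
h: a_k = 4, -20, 78, -282, 1995/2, -7059/2, 50435/4, -182461/4, …
ICs: h(0) = 4.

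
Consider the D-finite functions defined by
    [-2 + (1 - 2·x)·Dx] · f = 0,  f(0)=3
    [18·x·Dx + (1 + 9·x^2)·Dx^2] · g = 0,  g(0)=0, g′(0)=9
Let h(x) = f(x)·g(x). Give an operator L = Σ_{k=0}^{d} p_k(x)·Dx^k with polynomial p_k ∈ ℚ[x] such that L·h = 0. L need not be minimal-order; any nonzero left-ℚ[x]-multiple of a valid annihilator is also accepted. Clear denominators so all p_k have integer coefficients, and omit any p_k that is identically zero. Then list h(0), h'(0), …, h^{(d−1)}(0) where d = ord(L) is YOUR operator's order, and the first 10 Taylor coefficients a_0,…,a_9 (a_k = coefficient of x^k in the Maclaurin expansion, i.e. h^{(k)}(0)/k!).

f: a_k = 3, 6, 12, 24, 48, 96, 192, 384, 768, 1536, …
g: a_k = 0, 9, 0, -27, 0, 729/5, 0, -6561/7, 0, 6561, …
Sym-product of L_f,L_g gives L₀ (≤ ord 2).
L = 36·x + (4 - 18·x + 72·x^2)·Dx + (-1 + 2·x - 9·x^2 + 18·x^3)·Dx^2  (order 2).
h: a_k = 0, 27, 54, 27, 54, 2727/5, 5454/5, -22059/35, -44118/35, 600669/35, …
ICs: h(0) = 0, h′(0) = 27.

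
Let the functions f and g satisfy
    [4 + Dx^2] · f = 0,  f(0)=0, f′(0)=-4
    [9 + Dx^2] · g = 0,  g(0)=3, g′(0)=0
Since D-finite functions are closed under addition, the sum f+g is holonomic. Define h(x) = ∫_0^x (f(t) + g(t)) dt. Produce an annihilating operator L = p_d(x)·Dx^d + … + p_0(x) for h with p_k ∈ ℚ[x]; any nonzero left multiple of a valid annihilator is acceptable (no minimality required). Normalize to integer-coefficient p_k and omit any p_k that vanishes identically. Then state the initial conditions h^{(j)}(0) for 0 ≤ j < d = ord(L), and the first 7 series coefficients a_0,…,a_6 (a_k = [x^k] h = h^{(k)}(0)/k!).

L = 36·Dx + 13·Dx^3 + Dx^5  (order 5).
h: a_k = 0, 3, -2, -9/2, 2/3, 81/40, -4/45, …
ICs: h(0) = 0, h′(0) = 3, h′′(0) = -4, h′′′(0) = -27, h′′′′(0) = 16.

f: a_k = 0, -4, 0, 8/3, 0, -8/15, 0, …
g: a_k = 3, 0, -27/2, 0, 81/8, 0, -243/80, …
Sum ⇒ L₀ = lclm(L_f,L_g) in ℚ(x)⟨Dx⟩.
Integrate: L := L₀·Dx.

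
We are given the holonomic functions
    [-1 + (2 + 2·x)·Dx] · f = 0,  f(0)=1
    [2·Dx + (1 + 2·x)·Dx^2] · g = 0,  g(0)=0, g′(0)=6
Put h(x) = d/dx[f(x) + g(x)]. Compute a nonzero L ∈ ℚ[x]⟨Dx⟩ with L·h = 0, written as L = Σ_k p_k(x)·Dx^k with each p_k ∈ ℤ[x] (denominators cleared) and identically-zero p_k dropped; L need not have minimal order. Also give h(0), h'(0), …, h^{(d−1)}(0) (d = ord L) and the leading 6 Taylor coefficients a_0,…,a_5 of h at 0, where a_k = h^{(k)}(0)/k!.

f: a_k = 1, 1/2, -1/8, 1/16, -5/128, 7/256, …
g: a_k = 0, 6, -6, 8, -12, 96/5, …
h₀=f+g: left-lcm gives L₀, ord ≤ 3.
Derive L from L₀ (diff closure).
L = (10 + 4·x) + (29 + 52·x + 20·x^2)·Dx + (6 + 22·x + 24·x^2 + 8·x^3)·Dx^2  (order 2).
h: a_k = 13/2, -49/4, 387/16, -1541/32, 24611/256, -98367/512, …
ICs: h(0) = 13/2, h′(0) = -49/4.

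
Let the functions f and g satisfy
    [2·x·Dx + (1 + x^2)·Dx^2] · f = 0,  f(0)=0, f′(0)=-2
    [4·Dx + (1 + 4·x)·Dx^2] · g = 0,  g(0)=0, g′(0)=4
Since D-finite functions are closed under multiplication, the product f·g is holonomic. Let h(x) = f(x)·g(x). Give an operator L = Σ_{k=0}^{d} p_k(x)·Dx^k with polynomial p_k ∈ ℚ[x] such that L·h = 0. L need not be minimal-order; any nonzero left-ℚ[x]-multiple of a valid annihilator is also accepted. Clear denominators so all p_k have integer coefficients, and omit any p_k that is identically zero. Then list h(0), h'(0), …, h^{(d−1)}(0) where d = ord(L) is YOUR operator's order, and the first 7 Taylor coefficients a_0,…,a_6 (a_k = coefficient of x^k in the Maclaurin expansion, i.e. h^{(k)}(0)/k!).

L = (144 + 896·x + 560·x^2 + 2304·x^3 + 1920·x^4 + 3328·x^5 + 256·x^7)·Dx + (132 + 304·x + 2252·x^2 + 4144·x^3 + 8896·x^4 + 5952·x^5 + 8960·x^6 + 192·x^7 + 896·x^8)·Dx^2 + (72 + 376·x + 912·x^2 + 2808·x^3 + 3720·x^4 + 6288·x^5 + 3072·x^6 + 4368·x^7 + 192·x^8 + 512·x^9)·Dx^3 + (5 + 48·x + 178·x^2 + 416·x^3 + 729·x^4 + 720·x^5 + 1008·x^6 + 384·x^7 + 516·x^8 + 32·x^9 + 64·x^10)·Dx^4  (order 4).
h: a_k = 0, 0, -8, 16, -40, 368/3, -17864/45, …
ICs: h(0) = 0, h′(0) = 0, h′′(0) = -16, h′′′(0) = 96.

f: a_k = 0, -2, 0, 2/3, 0, -2/5, 0, …
g: a_k = 0, 4, -8, 64/3, -64, 1024/5, -2048/3, …
f·g: L₀ = L_f ⊗_s L_g, ord ≤ 2·2.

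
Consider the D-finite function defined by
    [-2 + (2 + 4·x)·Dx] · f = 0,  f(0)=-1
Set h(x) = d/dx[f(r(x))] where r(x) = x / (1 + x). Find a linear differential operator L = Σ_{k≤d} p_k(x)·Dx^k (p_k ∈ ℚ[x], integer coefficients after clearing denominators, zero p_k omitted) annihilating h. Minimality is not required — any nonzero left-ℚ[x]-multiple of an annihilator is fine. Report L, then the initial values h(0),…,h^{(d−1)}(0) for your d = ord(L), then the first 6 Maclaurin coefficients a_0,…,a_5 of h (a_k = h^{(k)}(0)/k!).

f: a_k = -1, -1, 1/2, -1/2, 5/8, -7/8, …
L₀ from L_f via x↦r, Dx↦r'^{-1}Dx.
Derive L from L₀ (diff closure).
L = (-3 - 6·x) + (-1 - 4·x - 3·x^2)·Dx  (order 1).
h: a_k = -1, 3, -15/2, 37/2, -375/8, 981/8, …
ICs: h(0) = -1.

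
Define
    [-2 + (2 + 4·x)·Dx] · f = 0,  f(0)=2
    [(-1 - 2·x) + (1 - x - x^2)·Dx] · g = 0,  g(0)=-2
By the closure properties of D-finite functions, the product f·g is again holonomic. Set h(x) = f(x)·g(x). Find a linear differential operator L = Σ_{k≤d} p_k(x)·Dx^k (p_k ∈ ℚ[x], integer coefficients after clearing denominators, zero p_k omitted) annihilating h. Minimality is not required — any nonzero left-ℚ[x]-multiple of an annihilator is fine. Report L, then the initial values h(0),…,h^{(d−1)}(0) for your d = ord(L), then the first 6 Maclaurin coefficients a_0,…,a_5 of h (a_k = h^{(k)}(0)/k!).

L = (2 + 3·x + 3·x^2) + (-1 - x + 3·x^2 + 2·x^3)·Dx  (order 1).
h: a_k = -4, -8, -10, -20, -55/2, -51, …
ICs: h(0) = -4.

f: a_k = 2, 2, -1, 1, -5/4, 7/4, …
g: a_k = -2, -2, -4, -6, -10, -16, …
f·g: L₀ = L_f ⊗_s L_g, ord ≤ 1·1.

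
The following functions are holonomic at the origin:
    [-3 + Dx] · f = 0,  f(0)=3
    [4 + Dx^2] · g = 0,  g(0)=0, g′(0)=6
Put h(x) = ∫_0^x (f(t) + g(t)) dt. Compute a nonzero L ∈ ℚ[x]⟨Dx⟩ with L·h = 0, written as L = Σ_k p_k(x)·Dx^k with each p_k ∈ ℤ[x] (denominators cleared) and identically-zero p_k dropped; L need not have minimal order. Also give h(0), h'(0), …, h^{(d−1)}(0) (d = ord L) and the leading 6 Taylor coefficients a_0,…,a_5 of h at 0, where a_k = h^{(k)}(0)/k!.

f: a_k = 3, 9, 27/2, 27/2, 81/8, 243/40, …
g: a_k = 0, 6, 0, -4, 0, 4/5, …
Weyl lclm of L_f,L_g ⇒ L₀ (ord ≤ 3).
∫: right-multiply L₀ by Dx.
L = -12·Dx + 4·Dx^2 - 3·Dx^3 + Dx^4  (order 4).
h: a_k = 0, 3, 15/2, 9/2, 19/8, 81/40, …
ICs: h(0) = 0, h′(0) = 3, h′′(0) = 15, h′′′(0) = 27.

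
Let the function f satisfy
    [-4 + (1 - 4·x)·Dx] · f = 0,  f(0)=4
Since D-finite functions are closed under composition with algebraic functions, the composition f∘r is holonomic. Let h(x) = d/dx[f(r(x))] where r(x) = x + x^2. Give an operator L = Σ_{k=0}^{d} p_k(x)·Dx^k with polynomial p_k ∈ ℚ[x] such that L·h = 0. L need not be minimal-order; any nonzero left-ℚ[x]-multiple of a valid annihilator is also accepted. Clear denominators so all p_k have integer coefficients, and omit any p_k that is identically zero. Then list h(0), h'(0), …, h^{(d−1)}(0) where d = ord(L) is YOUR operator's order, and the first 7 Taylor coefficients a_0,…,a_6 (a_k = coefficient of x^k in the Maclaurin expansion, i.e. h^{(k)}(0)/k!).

L = (10 + 24·x + 24·x^2) + (-1 + 2·x + 12·x^2 + 8·x^3)·Dx  (order 1).
h: a_k = 16, 160, 1152, 7424, 44800, 259584, 1462272, …
ICs: h(0) = 16.

f: a_k = 4, 16, 64, 256, 1024, 4096, 16384, …
f∘r: x↦r, Dx↦Dx/r' in L_f ⇒ L₀.
h=h₀': d/dx-closure on L₀ ⇒ L.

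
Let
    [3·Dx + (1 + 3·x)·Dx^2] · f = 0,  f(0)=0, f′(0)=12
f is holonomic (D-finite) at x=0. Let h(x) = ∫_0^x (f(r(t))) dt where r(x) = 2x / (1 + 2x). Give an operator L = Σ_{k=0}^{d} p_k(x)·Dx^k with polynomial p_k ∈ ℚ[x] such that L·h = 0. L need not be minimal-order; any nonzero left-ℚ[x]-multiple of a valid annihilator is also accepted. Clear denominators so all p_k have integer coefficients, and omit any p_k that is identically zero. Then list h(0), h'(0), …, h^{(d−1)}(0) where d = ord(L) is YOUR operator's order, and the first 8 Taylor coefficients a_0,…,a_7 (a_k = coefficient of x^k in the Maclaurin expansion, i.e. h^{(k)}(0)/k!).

f: a_k = 0, 12, -18, 36, -81, 972/5, -486, 8748/7, …
L₀ from L_f via x↦r, Dx↦r'^{-1}Dx.
h=∫h₀ ⇒ L = L₀·Dx.
L = (10 + 32·x)·Dx^2 + (1 + 10·x + 16·x^2)·Dx^3  (order 3).
h: a_k = 0, 0, 12, -40, 168, -816, 21824/5, -24960, …
ICs: h(0) = 0, h′(0) = 0, h′′(0) = 24.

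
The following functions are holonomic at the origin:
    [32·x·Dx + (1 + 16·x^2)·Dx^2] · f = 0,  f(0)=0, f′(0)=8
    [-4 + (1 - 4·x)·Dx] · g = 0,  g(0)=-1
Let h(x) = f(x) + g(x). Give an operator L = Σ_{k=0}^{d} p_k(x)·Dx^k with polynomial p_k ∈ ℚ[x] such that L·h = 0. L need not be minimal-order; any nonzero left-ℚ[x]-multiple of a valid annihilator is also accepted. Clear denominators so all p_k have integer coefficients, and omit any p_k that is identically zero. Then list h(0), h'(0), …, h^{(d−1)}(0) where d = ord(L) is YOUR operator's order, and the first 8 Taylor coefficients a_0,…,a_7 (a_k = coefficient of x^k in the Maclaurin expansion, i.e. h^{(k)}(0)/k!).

f: a_k = 0, 8, 0, -128/3, 0, 2048/5, 0, -32768/7, …
g: a_k = -1, -4, -16, -64, -256, -1024, -4096, -16384, …
Sum ⇒ L₀ = lclm(L_f,L_g) in ℚ(x)⟨Dx⟩.
L = (32 - 512·x - 1536·x^2)·Dx + (-16 + 32·x - 256·x^2 - 1536·x^3)·Dx^2 + (1 - 256·x^4)·Dx^3  (order 3).
h: a_k = -1, 4, -16, -320/3, -256, -3072/5, -4096, -147456/7, …
ICs: h(0) = -1, h′(0) = 4, h′′(0) = -32.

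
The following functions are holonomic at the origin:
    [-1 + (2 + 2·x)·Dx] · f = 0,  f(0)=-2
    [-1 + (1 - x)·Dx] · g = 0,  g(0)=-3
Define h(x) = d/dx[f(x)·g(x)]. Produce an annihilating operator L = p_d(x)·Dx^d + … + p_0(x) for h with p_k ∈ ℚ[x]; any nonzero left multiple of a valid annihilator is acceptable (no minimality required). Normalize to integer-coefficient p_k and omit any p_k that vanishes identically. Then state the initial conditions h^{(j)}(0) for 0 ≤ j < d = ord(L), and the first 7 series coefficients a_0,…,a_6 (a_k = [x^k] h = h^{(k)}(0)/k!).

L = (11 + 18·x + 3·x^2) + (-6 - 2·x + 6·x^2 + 2·x^3)·Dx  (order 1).
h: a_k = 9, 33/2, 207/8, 537/16, 5475/128, 12951/256, 61131/1024, …
ICs: h(0) = 9.

f: a_k = -2, -1, 1/4, -1/8, 5/64, -7/128, 21/512, …
g: a_k = -3, -3, -3, -3, -3, -3, -3, …
L₀ := L_f ⊗_s L_g (sym. prod.), ord ≤ 1.
Derive L from L₀ (diff closure).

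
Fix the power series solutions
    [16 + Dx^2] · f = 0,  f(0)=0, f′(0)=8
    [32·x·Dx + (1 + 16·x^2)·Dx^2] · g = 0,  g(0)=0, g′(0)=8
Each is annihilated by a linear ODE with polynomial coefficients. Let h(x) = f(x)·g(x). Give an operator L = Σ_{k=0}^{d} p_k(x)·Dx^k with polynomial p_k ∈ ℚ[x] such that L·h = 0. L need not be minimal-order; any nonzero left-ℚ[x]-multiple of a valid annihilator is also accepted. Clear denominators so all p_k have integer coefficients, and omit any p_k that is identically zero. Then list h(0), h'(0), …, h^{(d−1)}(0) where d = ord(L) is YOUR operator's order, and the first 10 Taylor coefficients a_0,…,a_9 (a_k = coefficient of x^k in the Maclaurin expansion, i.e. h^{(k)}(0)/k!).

f: a_k = 0, 8, 0, -64/3, 0, 256/15, 0, -2048/315, 0, 4096/2835, …
g: a_k = 0, 8, 0, -128/3, 0, 2048/5, 0, -32768/7, 0, 524288/9, …
Sym-product of L_f,L_g gives L₀ (≤ ord 4).
L = (1280 + 53248·x^2 + 360448·x^4 + 2097152·x^6 + 8388608·x^8) + (1536·x + 40960·x^3 + 393216·x^5 + 2097152·x^7)·Dx + (96 + 4096·x^2 + 36864·x^4 + 262144·x^6 + 1048576·x^8)·Dx^2 + (96·x + 2560·x^3 + 24576·x^5 + 131072·x^7)·Dx^3 + (1 + 48·x^2 + 896·x^4 + 8192·x^6 + 32768·x^8)·Dx^4  (order 4).
h: a_k = 0, 0, 64, 0, -512, 0, 38912/9, 0, -704512/15, 0, …
ICs: h(0) = 0, h′(0) = 0, h′′(0) = 128, h′′′(0) = 0.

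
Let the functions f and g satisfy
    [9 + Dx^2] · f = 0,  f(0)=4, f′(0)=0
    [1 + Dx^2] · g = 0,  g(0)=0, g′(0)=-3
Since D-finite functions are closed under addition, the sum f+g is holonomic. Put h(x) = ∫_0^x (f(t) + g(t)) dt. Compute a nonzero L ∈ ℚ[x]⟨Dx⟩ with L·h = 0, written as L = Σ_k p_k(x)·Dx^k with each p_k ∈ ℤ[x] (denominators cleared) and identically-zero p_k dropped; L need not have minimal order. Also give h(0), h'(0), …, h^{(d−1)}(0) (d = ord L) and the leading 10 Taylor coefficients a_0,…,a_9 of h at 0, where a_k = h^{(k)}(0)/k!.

f: a_k = 4, 0, -18, 0, 27/2, 0, -81/20, 0, 729/1120, 0, …
g: a_k = 0, -3, 0, 1/2, 0, -1/40, 0, 1/1680, 0, -1/120960, …
Weyl lclm of L_f,L_g ⇒ L₀ (ord ≤ 4).
h=∫h₀ ⇒ L = L₀·Dx.
L = 9·Dx + 10·Dx^3 + Dx^5  (order 5).
h: a_k = 0, 4, -3/2, -6, 1/8, 27/10, -1/240, -81/140, 1/13440, 81/1120, …
ICs: h(0) = 0, h′(0) = 4, h′′(0) = -3, h′′′(0) = -36, h′′′′(0) = 3.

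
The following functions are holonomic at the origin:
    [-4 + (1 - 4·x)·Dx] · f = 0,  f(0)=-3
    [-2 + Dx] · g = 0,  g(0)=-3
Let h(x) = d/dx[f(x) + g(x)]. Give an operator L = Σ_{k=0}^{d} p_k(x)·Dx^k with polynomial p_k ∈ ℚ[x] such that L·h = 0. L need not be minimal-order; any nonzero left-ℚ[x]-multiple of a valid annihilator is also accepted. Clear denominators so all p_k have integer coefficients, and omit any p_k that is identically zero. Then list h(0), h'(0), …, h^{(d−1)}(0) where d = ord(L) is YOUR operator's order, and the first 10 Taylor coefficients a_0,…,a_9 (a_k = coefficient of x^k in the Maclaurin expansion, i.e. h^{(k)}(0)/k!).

f: a_k = -3, -12, -48, -192, -768, -3072, -12288, -49152, -196608, -786432, …
g: a_k = -3, -6, -6, -4, -2, -4/5, -4/15, -8/105, -2/105, -4/945, …
h₀=f+g: left-lcm gives L₀, ord ≤ 2.
Derive L from L₀ (diff closure).
L = (80 + 64·x) + (-46 - 16·x + 32·x^2)·Dx + (3 - 8·x - 16·x^2)·Dx^2  (order 2).
h: a_k = -18, -108, -588, -3080, -15364, -368648/5, -5160968/15, -165150736/105, -743178244/105, -29727129608/945, …
ICs: h(0) = -18, h′(0) = -108.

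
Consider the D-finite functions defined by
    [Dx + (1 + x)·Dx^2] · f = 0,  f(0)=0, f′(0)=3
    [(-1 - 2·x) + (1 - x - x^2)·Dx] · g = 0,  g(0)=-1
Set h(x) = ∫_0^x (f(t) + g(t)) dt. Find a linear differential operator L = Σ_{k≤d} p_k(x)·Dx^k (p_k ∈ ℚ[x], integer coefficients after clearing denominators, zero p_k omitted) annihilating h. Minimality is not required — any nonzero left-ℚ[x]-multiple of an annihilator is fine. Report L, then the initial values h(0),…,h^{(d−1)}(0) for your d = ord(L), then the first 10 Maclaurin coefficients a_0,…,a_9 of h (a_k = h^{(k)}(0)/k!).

f: a_k = 0, 3, -3/2, 1, -3/4, 3/5, -1/2, 3/7, -3/8, 1/3, …
g: a_k = -1, -1, -2, -3, -5, -8, -13, -21, -34, -55, …
Weyl lclm of L_f,L_g ⇒ L₀ (ord ≤ 3).
h=∫h₀ ⇒ L = L₀·Dx.
L = (-26 - 70·x - 76·x^2 - 36·x^3 - 12·x^4)·Dx^2 + (-16 - 84·x - 160·x^2 - 144·x^3 - 74·x^4 - 20·x^5)·Dx^3 + (5 + 11·x - x^2 - 23·x^3 - 29·x^4 - 17·x^5 - 4·x^6)·Dx^4  (order 4).
h: a_k = 0, -1, 1, -7/6, -1/2, -23/20, -37/30, -27/14, -18/7, -275/72, …
ICs: h(0) = 0, h′(0) = -1, h′′(0) = 2, h′′′(0) = -7.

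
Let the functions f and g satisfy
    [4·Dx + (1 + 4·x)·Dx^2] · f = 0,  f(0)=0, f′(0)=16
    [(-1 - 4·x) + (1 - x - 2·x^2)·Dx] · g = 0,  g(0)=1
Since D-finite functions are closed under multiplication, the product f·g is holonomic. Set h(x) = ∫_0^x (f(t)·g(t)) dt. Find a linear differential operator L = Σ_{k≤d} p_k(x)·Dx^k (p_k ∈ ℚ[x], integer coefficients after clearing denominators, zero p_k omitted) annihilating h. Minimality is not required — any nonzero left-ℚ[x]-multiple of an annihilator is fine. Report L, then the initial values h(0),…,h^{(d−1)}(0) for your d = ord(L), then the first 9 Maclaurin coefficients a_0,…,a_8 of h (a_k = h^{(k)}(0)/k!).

f: a_k = 0, 16, -32, 256/3, -256, 4096/5, -8192/3, 65536/7, -32768, …
g: a_k = 1, 1, 3, 5, 11, 21, 43, 85, 171, …
h₀=f·g: eliminate ⇒ L₀, order ≤ 2·1.
Integrate: L := L₀·Dx.
L = (8 + 32·x)·Dx + (-2 + 20·x + 40·x^2)·Dx^2 + (-1 - 3·x + 6·x^2 + 8·x^3)·Dx^3  (order 3).
h: a_k = 0, 0, 8, -16/3, 76/3, -112/3, 696/5, -11344/35, 38342/35, …
ICs: h(0) = 0, h′(0) = 0, h′′(0) = 16.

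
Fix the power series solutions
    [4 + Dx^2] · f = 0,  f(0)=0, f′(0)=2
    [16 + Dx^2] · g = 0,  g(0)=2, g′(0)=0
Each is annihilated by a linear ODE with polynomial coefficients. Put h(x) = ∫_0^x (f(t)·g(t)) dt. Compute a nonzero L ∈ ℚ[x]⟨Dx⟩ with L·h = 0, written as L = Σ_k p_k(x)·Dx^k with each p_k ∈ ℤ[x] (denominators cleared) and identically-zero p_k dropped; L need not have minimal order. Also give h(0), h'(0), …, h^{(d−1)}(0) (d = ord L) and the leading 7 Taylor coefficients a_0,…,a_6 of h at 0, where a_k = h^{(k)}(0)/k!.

L = 144·Dx + 40·Dx^3 + Dx^5  (order 5).
h: a_k = 0, 0, 2, 0, -26/3, 0, 484/45, …
ICs: h(0) = 0, h′(0) = 0, h′′(0) = 4, h′′′(0) = 0, h′′′′(0) = -208.

f: a_k = 0, 2, 0, -4/3, 0, 4/15, 0, …
g: a_k = 2, 0, -16, 0, 64/3, 0, -512/45, …
Sym-product of L_f,L_g gives L₀ (≤ ord 4).
∫: right-multiply L₀ by Dx.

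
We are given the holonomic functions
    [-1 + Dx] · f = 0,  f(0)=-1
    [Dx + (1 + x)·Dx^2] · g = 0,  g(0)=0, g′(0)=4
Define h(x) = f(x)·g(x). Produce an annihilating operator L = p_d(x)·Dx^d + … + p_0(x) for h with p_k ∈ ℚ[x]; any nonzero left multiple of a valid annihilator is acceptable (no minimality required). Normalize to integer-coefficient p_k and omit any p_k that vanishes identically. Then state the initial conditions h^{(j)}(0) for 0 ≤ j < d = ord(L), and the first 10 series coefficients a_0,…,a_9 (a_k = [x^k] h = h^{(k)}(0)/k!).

f: a_k = -1, -1, -1/2, -1/6, -1/24, -1/120, -1/720, -1/5040, -1/40320, -1/362880, …
g: a_k = 0, 4, -2, 4/3, -1, 4/5, -2/3, 4/7, -1/2, 4/9, …
Product ⇒ symmetric product L₀, ord ≤ 2.
L = x + (-1 - 2·x)·Dx + (1 + x)·Dx^2  (order 2).
h: a_k = 0, -4, -2, -4/3, 0, -3/10, 7/36, -23/126, 29/180, -629/4320, …
ICs: h(0) = 0, h′(0) = -4.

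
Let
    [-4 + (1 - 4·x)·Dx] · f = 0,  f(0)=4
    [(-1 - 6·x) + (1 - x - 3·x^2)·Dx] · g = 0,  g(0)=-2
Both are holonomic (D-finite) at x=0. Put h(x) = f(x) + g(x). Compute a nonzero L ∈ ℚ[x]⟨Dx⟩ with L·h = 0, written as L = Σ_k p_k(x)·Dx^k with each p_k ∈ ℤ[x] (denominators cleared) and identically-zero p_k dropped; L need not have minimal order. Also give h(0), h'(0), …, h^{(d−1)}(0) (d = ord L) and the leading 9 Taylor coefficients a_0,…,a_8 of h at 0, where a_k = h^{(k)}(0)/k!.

L = (-72·x + 72·x^2 - 96·x^3) + (8 - 6·x - 66·x^2 + 112·x^3 - 192·x^4)·Dx + (-1 + 7·x - 15·x^2 + 10·x^3 + 20·x^4 - 48·x^5)·Dx^2  (order 2).
h: a_k = 2, 14, 56, 242, 986, 4016, 16190, 65102, 261128, …
ICs: h(0) = 2, h′(0) = 14.

f: a_k = 4, 16, 64, 256, 1024, 4096, 16384, 65536, 262144, …
g: a_k = -2, -2, -8, -14, -38, -80, -194, -434, -1016, …
Sum ⇒ L₀ = lclm(L_f,L_g) in ℚ(x)⟨Dx⟩.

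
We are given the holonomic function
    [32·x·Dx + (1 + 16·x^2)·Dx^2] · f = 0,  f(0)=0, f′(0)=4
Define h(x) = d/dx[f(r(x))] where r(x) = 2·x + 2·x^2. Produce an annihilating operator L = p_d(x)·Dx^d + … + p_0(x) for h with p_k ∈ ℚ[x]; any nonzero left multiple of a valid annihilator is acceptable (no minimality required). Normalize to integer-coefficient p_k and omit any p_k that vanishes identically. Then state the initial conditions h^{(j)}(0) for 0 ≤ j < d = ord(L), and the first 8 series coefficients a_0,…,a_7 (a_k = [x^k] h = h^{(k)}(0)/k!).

L = (-2 + 128·x + 512·x^2 + 768·x^3 + 384·x^4) + (1 + 2·x + 64·x^2 + 256·x^3 + 320·x^4 + 128·x^5)·Dx  (order 1).
h: a_k = 8, 16, -512, -2048, 30208, 195584, -1638400, -16252928, …
ICs: h(0) = 8.

f: a_k = 0, 4, 0, -64/3, 0, 1024/5, 0, -16384/7, …
L₀ from L_f via x↦r, Dx↦r'^{-1}Dx.
h₀' ⇒ L via d/dx closure of L₀.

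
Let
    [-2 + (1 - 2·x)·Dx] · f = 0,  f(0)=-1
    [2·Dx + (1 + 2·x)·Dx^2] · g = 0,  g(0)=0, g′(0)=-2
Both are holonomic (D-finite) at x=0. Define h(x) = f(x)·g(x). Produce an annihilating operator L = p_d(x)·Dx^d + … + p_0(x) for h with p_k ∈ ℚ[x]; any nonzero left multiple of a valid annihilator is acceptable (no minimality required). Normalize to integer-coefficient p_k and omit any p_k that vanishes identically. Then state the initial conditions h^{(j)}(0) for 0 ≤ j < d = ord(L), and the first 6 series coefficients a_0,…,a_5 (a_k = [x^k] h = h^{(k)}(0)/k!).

f: a_k = -1, -2, -4, -8, -16, -32, …
g: a_k = 0, -2, 2, -8/3, 4, -32/5, …
L₀ := L_f ⊗_s L_g (sym. prod.), ord ≤ 2.
L = 4 + (2 + 12·x)·Dx + (-1 + 4·x^2)·Dx^2  (order 2).
h: a_k = 0, 2, 2, 20/3, 28/3, 376/15, …
ICs: h(0) = 0, h′(0) = 2.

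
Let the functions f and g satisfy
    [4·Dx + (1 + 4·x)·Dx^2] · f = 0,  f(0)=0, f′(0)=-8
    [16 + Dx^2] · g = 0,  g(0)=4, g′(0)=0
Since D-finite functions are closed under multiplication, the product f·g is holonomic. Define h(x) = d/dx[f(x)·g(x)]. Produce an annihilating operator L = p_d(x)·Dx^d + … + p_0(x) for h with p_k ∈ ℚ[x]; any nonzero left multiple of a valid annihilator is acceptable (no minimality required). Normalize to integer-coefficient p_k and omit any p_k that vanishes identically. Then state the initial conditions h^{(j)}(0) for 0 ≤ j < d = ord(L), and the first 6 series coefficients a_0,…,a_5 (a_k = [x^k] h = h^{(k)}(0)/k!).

L = (-6400 - 45056·x - 172032·x^2 + 196608·x^3 + 2818048·x^4 + 6291456·x^5 + 4194304·x^6) + (-1536 - 8192·x + 20480·x^2 + 245760·x^3 + 655360·x^4 + 524288·x^5)·Dx + (-448 - 2816·x - 3584·x^2 + 73728·x^3 + 401408·x^4 + 786432·x^5 + 524288·x^6)·Dx^2 + (-96 - 512·x + 1280·x^2 + 15360·x^3 + 40960·x^4 + 32768·x^5)·Dx^3 + (-3 + 448·x^2 + 3840·x^3 + 14080·x^4 + 24576·x^5 + 16384·x^6)·Dx^4  (order 4).
h: a_k = -32, 128, 256, 0, -3072, 12288, …
ICs: h(0) = -32, h′(0) = 128, h′′(0) = 512, h′′′(0) = 0.

f: a_k = 0, -8, 16, -128/3, 128, -2048/5, …
g: a_k = 4, 0, -32, 0, 128/3, 0, …
L₀ := L_f ⊗_s L_g (sym. prod.), ord ≤ 4.
Derive L from L₀ (diff closure).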